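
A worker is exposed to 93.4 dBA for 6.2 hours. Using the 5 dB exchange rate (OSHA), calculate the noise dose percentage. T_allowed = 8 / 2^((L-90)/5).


Given values:
  L = 93.4 dBA, T = 6.2 hours
Formula: T_allowed = 8 / 2^((L - 90) / 5)
Compute exponent: (93.4 - 90) / 5 = 0.68
Compute 2^(0.68) = 1.60214
T_allowed = 8 / 1.60214 = 4.993321 hours
Dose = (T / T_allowed) * 100
Dose = (6.2 / 4.993321) * 100 = 124.17

124.17 %


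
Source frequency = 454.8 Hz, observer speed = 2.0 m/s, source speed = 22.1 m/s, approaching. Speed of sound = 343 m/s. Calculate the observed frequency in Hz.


Given values:
  f_s = 454.8 Hz, v_o = 2.0 m/s, v_s = 22.1 m/s
  Direction: approaching
Formula: f_o = f_s * (c + v_o) / (c - v_s)
Numerator: c + v_o = 343 + 2.0 = 345.0
Denominator: c - v_s = 343 - 22.1 = 320.9
f_o = 454.8 * 345.0 / 320.9 = 488.96

488.96 Hz


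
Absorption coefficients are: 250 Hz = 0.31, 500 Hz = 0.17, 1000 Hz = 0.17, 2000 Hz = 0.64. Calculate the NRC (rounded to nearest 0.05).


Given values:
  a_250 = 0.31, a_500 = 0.17
  a_1000 = 0.17, a_2000 = 0.64
Formula: NRC = (a250 + a500 + a1000 + a2000) / 4
Sum = 0.31 + 0.17 + 0.17 + 0.64 = 1.29
NRC = 1.29 / 4 = 0.3225
Rounded to nearest 0.05: 0.3

0.3


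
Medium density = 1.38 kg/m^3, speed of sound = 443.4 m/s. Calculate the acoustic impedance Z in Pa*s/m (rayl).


Given values:
  rho = 1.38 kg/m^3
  c = 443.4 m/s
Formula: Z = rho * c
Z = 1.38 * 443.4
Z = 611.89

611.89 rayl


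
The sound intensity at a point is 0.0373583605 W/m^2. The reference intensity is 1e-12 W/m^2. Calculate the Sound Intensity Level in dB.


Given values:
  I = 0.0373583605 W/m^2
  I_ref = 1e-12 W/m^2
Formula: SIL = 10 * log10(I / I_ref)
Compute ratio: I / I_ref = 37358360500
Compute log10: log10(37358360500) = 10.572388
Multiply: SIL = 10 * 10.572388 = 105.72

105.72 dB


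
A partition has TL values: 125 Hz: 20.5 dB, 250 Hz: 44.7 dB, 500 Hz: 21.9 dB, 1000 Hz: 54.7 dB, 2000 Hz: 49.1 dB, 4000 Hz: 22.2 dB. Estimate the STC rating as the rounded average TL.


Given TL values at each frequency:
  125 Hz: 20.5 dB
  250 Hz: 44.7 dB
  500 Hz: 21.9 dB
  1000 Hz: 54.7 dB
  2000 Hz: 49.1 dB
  4000 Hz: 22.2 dB
Formula: STC ~ round(average of TL values)
Sum = 20.5 + 44.7 + 21.9 + 54.7 + 49.1 + 22.2 = 213.1
Average = 213.1 / 6 = 35.52
Rounded: 36

36


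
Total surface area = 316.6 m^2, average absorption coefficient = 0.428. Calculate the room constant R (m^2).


Given values:
  S = 316.6 m^2, alpha = 0.428
Formula: R = S * alpha / (1 - alpha)
Numerator: 316.6 * 0.428 = 135.5048
Denominator: 1 - 0.428 = 0.572
R = 135.5048 / 0.572 = 236.9

236.9 m^2


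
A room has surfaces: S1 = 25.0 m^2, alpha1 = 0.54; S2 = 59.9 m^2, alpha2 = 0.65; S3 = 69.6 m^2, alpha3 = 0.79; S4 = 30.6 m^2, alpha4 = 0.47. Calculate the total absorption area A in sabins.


Given surfaces:
  Surface 1: 25.0 * 0.54 = 13.5
  Surface 2: 59.9 * 0.65 = 38.935
  Surface 3: 69.6 * 0.79 = 54.984
  Surface 4: 30.6 * 0.47 = 14.382
Formula: A = sum(Si * alpha_i)
A = 13.5 + 38.935 + 54.984 + 14.382
A = 121.8

121.8 sabins


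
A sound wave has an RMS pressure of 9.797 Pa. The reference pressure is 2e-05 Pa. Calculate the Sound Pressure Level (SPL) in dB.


Given values:
  p = 9.797 Pa
  p_ref = 2e-05 Pa
Formula: SPL = 20 * log10(p / p_ref)
Compute ratio: p / p_ref = 9.797 / 2e-05 = 489850
Compute log10: log10(489850) = 5.690063
Multiply: SPL = 20 * 5.690063 = 113.8

113.8 dB


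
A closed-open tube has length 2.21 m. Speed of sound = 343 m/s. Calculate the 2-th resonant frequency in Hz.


Given values:
  Tube type: closed-open, L = 2.21 m, c = 343 m/s, n = 2
Formula: f_n = (2n - 1) * c / (4 * L)
Compute 2n - 1 = 2*2 - 1 = 3
Compute 4 * L = 4 * 2.21 = 8.84
f = 3 * 343 / 8.84
f = 116.4

116.4 Hz


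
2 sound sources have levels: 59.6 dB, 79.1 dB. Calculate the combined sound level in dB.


Formula: L_total = 10 * log10( sum(10^(Li/10)) )
  Source 1: 10^(59.6/10) = 912010.8394
  Source 2: 10^(79.1/10) = 81283051.6164
Sum of linear values = 82195062.4558
L_total = 10 * log10(82195062.4558) = 79.15

79.15 dB


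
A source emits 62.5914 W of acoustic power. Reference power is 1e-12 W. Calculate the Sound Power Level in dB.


Given values:
  W = 62.5914 W
  W_ref = 1e-12 W
Formula: SWL = 10 * log10(W / W_ref)
Compute ratio: W / W_ref = 62591400000000
Compute log10: log10(62591400000000) = 13.796515
Multiply: SWL = 10 * 13.796515 = 137.97

137.97 dB


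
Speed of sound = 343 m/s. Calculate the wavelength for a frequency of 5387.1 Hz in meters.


Given values:
  c = 343 m/s, f = 5387.1 Hz
Formula: lambda = c / f
lambda = 343 / 5387.1
lambda = 0.0637

0.0637 m


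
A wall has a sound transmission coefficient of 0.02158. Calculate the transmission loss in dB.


Given values:
  tau = 0.02158
Formula: TL = 10 * log10(1 / tau)
Compute 1 / tau = 1 / 0.02158 = 46.3392
Compute log10(46.3392) = 1.665949
TL = 10 * 1.665949 = 16.66

16.66 dB


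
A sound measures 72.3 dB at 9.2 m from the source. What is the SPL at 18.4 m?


Given values:
  SPL1 = 72.3 dB, r1 = 9.2 m, r2 = 18.4 m
Formula: SPL2 = SPL1 - 20 * log10(r2 / r1)
Compute ratio: r2 / r1 = 18.4 / 9.2 = 2.0
Compute log10: log10(2.0) = 0.30103
Compute drop: 20 * 0.30103 = 6.0206
SPL2 = 72.3 - 6.0206 = 66.28

66.28 dB


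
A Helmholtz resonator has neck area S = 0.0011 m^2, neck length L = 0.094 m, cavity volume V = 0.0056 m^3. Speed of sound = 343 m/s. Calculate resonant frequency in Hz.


Given values:
  S = 0.0011 m^2, L = 0.094 m, V = 0.0056 m^3, c = 343 m/s
Formula: f = (c / (2*pi)) * sqrt(S / (V * L))
Compute V * L = 0.0056 * 0.094 = 0.0005264
Compute S / (V * L) = 0.0011 / 0.0005264 = 2.0897
Compute sqrt(2.0897) = 1.445579
Compute c / (2*pi) = 343 / 6.283185 = 54.590148
f = 54.590148 * 1.445579 = 78.91

78.91 Hz


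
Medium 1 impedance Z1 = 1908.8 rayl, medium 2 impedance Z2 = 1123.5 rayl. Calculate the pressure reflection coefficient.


Given values:
  Z1 = 1908.8 rayl, Z2 = 1123.5 rayl
Formula: R = (Z2 - Z1) / (Z2 + Z1)
Numerator: Z2 - Z1 = 1123.5 - 1908.8 = -785.3
Denominator: Z2 + Z1 = 1123.5 + 1908.8 = 3032.3
R = -785.3 / 3032.3 = -0.259

-0.259


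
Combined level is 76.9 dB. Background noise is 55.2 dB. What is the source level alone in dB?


Given values:
  L_total = 76.9 dB, L_bg = 55.2 dB
Formula: L_source = 10 * log10(10^(L_total/10) - 10^(L_bg/10))
Convert to linear:
  10^(76.9/10) = 48977881.9368
  10^(55.2/10) = 331131.1215
Difference: 48977881.9368 - 331131.1215 = 48646750.8153
L_source = 10 * log10(48646750.8153) = 76.87

76.87 dB


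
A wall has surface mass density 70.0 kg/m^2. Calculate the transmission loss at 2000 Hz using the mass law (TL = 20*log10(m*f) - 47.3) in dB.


Given values:
  m = 70.0 kg/m^2, f = 2000 Hz
Formula: TL = 20 * log10(m * f) - 47.3
Compute m * f = 70.0 * 2000 = 140000.0
Compute log10(140000.0) = 5.146128
Compute 20 * 5.146128 = 102.9226
TL = 102.9226 - 47.3 = 55.62

55.62 dB


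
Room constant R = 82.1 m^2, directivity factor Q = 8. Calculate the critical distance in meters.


Given values:
  R = 82.1 m^2, Q = 8
Formula: d_c = 0.141 * sqrt(Q * R)
Compute Q * R = 8 * 82.1 = 656.8
Compute sqrt(656.8) = 25.6281
d_c = 0.141 * 25.6281 = 3.614

3.614 m


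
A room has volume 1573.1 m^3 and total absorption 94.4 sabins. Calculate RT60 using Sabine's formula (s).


Given values:
  V = 1573.1 m^3
  A = 94.4 sabins
Formula: RT60 = 0.161 * V / A
Numerator: 0.161 * 1573.1 = 253.2691
RT60 = 253.2691 / 94.4 = 2.683

2.683 s


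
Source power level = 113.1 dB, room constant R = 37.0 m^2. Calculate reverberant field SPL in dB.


Given values:
  Lw = 113.1 dB, R = 37.0 m^2
Formula: SPL = Lw + 10 * log10(4 / R)
Compute 4 / R = 4 / 37.0 = 0.108108
Compute 10 * log10(0.108108) = -9.6614
SPL = 113.1 + (-9.6614) = 103.44

103.44 dB


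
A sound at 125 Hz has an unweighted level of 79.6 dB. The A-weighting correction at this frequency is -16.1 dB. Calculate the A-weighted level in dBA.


Given values:
  SPL = 79.6 dB
  A-weighting at 125 Hz = -16.1 dB
Formula: L_A = SPL + A_weight
L_A = 79.6 + (-16.1)
L_A = 63.5

63.5 dBA


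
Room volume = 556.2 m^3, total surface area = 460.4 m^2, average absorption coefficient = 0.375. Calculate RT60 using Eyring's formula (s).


Given values:
  V = 556.2 m^3, S = 460.4 m^2, alpha = 0.375
Formula: RT60 = 0.161 * V / (-S * ln(1 - alpha))
Compute ln(1 - 0.375) = ln(0.625) = -0.470004
Denominator: -460.4 * -0.470004 = 216.3898
Numerator: 0.161 * 556.2 = 89.5482
RT60 = 89.5482 / 216.3898 = 0.414

0.414 s


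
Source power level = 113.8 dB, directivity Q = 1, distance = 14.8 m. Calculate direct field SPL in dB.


Given values:
  Lw = 113.8 dB, Q = 1, r = 14.8 m
Formula: SPL = Lw + 10 * log10(Q / (4 * pi * r^2))
Compute 4 * pi * r^2 = 4 * pi * 14.8^2 = 2752.5378
Compute Q / denom = 1 / 2752.5378 = 0.0003633
Compute 10 * log10(0.0003633) = -34.3973
SPL = 113.8 + (-34.3973) = 79.4

79.4 dB


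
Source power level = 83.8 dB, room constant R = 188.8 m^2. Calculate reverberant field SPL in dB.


Given values:
  Lw = 83.8 dB, R = 188.8 m^2
Formula: SPL = Lw + 10 * log10(4 / R)
Compute 4 / R = 4 / 188.8 = 0.021186
Compute 10 * log10(0.021186) = -16.7395
SPL = 83.8 + (-16.7395) = 67.06

67.06 dB


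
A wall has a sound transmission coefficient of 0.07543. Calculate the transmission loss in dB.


Given values:
  tau = 0.07543
Formula: TL = 10 * log10(1 / tau)
Compute 1 / tau = 1 / 0.07543 = 13.2573
Compute log10(13.2573) = 1.122455
TL = 10 * 1.122455 = 11.22

11.22 dB


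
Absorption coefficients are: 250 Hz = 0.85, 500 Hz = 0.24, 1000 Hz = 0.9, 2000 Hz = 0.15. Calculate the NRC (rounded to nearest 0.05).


Given values:
  a_250 = 0.85, a_500 = 0.24
  a_1000 = 0.9, a_2000 = 0.15
Formula: NRC = (a250 + a500 + a1000 + a2000) / 4
Sum = 0.85 + 0.24 + 0.9 + 0.15 = 2.14
NRC = 2.14 / 4 = 0.535
Rounded to nearest 0.05: 0.55

0.55


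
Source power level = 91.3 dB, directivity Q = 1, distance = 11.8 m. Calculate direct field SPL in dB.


Given values:
  Lw = 91.3 dB, Q = 1, r = 11.8 m
Formula: SPL = Lw + 10 * log10(Q / (4 * pi * r^2))
Compute 4 * pi * r^2 = 4 * pi * 11.8^2 = 1749.7414
Compute Q / denom = 1 / 1749.7414 = 0.00057151
Compute 10 * log10(0.00057151) = -32.4298
SPL = 91.3 + (-32.4298) = 58.87

58.87 dB


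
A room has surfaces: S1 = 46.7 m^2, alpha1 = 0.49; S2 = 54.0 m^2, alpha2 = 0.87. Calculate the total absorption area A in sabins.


Given surfaces:
  Surface 1: 46.7 * 0.49 = 22.883
  Surface 2: 54.0 * 0.87 = 46.98
Formula: A = sum(Si * alpha_i)
A = 22.883 + 46.98
A = 69.86

69.86 sabins


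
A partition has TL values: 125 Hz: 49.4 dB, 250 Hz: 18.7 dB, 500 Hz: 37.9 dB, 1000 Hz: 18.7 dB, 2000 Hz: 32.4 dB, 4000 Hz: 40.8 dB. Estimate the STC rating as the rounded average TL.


Given TL values at each frequency:
  125 Hz: 49.4 dB
  250 Hz: 18.7 dB
  500 Hz: 37.9 dB
  1000 Hz: 18.7 dB
  2000 Hz: 32.4 dB
  4000 Hz: 40.8 dB
Formula: STC ~ round(average of TL values)
Sum = 49.4 + 18.7 + 37.9 + 18.7 + 32.4 + 40.8 = 197.9
Average = 197.9 / 6 = 32.98
Rounded: 33

33


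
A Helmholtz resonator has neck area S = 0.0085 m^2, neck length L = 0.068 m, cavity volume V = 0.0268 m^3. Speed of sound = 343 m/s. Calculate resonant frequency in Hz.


Given values:
  S = 0.0085 m^2, L = 0.068 m, V = 0.0268 m^3, c = 343 m/s
Formula: f = (c / (2*pi)) * sqrt(S / (V * L))
Compute V * L = 0.0268 * 0.068 = 0.0018224
Compute S / (V * L) = 0.0085 / 0.0018224 = 4.6642
Compute sqrt(4.6642) = 2.159676
Compute c / (2*pi) = 343 / 6.283185 = 54.590148
f = 54.590148 * 2.159676 = 117.9

117.9 Hz


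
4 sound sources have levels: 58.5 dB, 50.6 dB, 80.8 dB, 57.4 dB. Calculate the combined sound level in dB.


Formula: L_total = 10 * log10( sum(10^(Li/10)) )
  Source 1: 10^(58.5/10) = 707945.7844
  Source 2: 10^(50.6/10) = 114815.3621
  Source 3: 10^(80.8/10) = 120226443.4617
  Source 4: 10^(57.4/10) = 549540.8739
Sum of linear values = 121598745.4821
L_total = 10 * log10(121598745.4821) = 80.85

80.85 dB


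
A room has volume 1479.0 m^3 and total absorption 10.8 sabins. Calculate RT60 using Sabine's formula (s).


Given values:
  V = 1479.0 m^3
  A = 10.8 sabins
Formula: RT60 = 0.161 * V / A
Numerator: 0.161 * 1479.0 = 238.119
RT60 = 238.119 / 10.8 = 22.048

22.048 s


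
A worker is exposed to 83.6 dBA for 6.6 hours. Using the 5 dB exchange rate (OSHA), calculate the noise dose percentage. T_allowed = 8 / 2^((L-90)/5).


Given values:
  L = 83.6 dBA, T = 6.6 hours
Formula: T_allowed = 8 / 2^((L - 90) / 5)
Compute exponent: (83.6 - 90) / 5 = -1.28
Compute 2^(-1.28) = 0.411796
T_allowed = 8 / 0.411796 = 19.427095 hours
Dose = (T / T_allowed) * 100
Dose = (6.6 / 19.427095) * 100 = 33.97

33.97 %


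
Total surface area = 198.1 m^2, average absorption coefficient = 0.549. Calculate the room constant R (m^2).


Given values:
  S = 198.1 m^2, alpha = 0.549
Formula: R = S * alpha / (1 - alpha)
Numerator: 198.1 * 0.549 = 108.7569
Denominator: 1 - 0.549 = 0.451
R = 108.7569 / 0.451 = 241.15

241.15 m^2


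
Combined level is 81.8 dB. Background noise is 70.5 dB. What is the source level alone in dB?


Given values:
  L_total = 81.8 dB, L_bg = 70.5 dB
Formula: L_source = 10 * log10(10^(L_total/10) - 10^(L_bg/10))
Convert to linear:
  10^(81.8/10) = 151356124.8436
  10^(70.5/10) = 11220184.543
Difference: 151356124.8436 - 11220184.543 = 140135940.3006
L_source = 10 * log10(140135940.3006) = 81.47

81.47 dB


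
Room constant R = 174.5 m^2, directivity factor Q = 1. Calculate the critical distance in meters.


Given values:
  R = 174.5 m^2, Q = 1
Formula: d_c = 0.141 * sqrt(Q * R)
Compute Q * R = 1 * 174.5 = 174.5
Compute sqrt(174.5) = 13.2098
d_c = 0.141 * 13.2098 = 1.863

1.863 m


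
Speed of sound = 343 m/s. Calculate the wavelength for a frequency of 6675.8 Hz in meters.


Given values:
  c = 343 m/s, f = 6675.8 Hz
Formula: lambda = c / f
lambda = 343 / 6675.8
lambda = 0.0514

0.0514 m


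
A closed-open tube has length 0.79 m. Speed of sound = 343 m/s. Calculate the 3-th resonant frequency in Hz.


Given values:
  Tube type: closed-open, L = 0.79 m, c = 343 m/s, n = 3
Formula: f_n = (2n - 1) * c / (4 * L)
Compute 2n - 1 = 2*3 - 1 = 5
Compute 4 * L = 4 * 0.79 = 3.16
f = 5 * 343 / 3.16
f = 542.72

542.72 Hz


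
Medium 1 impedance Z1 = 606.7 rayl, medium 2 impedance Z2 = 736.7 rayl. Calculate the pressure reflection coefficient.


Given values:
  Z1 = 606.7 rayl, Z2 = 736.7 rayl
Formula: R = (Z2 - Z1) / (Z2 + Z1)
Numerator: Z2 - Z1 = 736.7 - 606.7 = 130.0
Denominator: Z2 + Z1 = 736.7 + 606.7 = 1343.4
R = 130.0 / 1343.4 = 0.0968

0.0968


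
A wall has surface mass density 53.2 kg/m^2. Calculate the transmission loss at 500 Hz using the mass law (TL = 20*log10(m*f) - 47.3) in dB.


Given values:
  m = 53.2 kg/m^2, f = 500 Hz
Formula: TL = 20 * log10(m * f) - 47.3
Compute m * f = 53.2 * 500 = 26600.0
Compute log10(26600.0) = 4.424882
Compute 20 * 4.424882 = 88.4976
TL = 88.4976 - 47.3 = 41.2

41.2 dB


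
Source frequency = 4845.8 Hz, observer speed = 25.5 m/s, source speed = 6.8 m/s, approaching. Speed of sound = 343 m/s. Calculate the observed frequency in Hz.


Given values:
  f_s = 4845.8 Hz, v_o = 25.5 m/s, v_s = 6.8 m/s
  Direction: approaching
Formula: f_o = f_s * (c + v_o) / (c - v_s)
Numerator: c + v_o = 343 + 25.5 = 368.5
Denominator: c - v_s = 343 - 6.8 = 336.2
f_o = 4845.8 * 368.5 / 336.2 = 5311.35

5311.35 Hz


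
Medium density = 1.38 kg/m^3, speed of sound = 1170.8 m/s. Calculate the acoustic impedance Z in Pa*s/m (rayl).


Given values:
  rho = 1.38 kg/m^3
  c = 1170.8 m/s
Formula: Z = rho * c
Z = 1.38 * 1170.8
Z = 1615.7

1615.7 rayl


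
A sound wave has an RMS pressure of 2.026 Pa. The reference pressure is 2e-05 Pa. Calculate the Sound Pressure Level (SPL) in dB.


Given values:
  p = 2.026 Pa
  p_ref = 2e-05 Pa
Formula: SPL = 20 * log10(p / p_ref)
Compute ratio: p / p_ref = 2.026 / 2e-05 = 101300
Compute log10: log10(101300) = 5.005609
Multiply: SPL = 20 * 5.005609 = 100.11

100.11 dB


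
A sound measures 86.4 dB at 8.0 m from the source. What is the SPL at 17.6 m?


Given values:
  SPL1 = 86.4 dB, r1 = 8.0 m, r2 = 17.6 m
Formula: SPL2 = SPL1 - 20 * log10(r2 / r1)
Compute ratio: r2 / r1 = 17.6 / 8.0 = 2.2
Compute log10: log10(2.2) = 0.342423
Compute drop: 20 * 0.342423 = 6.8485
SPL2 = 86.4 - 6.8485 = 79.55

79.55 dB


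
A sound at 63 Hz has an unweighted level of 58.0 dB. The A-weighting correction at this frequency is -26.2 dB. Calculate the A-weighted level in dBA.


Given values:
  SPL = 58.0 dB
  A-weighting at 63 Hz = -26.2 dB
Formula: L_A = SPL + A_weight
L_A = 58.0 + (-26.2)
L_A = 31.8

31.8 dBA


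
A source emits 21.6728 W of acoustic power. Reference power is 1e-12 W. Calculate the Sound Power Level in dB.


Given values:
  W = 21.6728 W
  W_ref = 1e-12 W
Formula: SWL = 10 * log10(W / W_ref)
Compute ratio: W / W_ref = 21672800000000
Compute log10: log10(21672800000000) = 13.335915
Multiply: SWL = 10 * 13.335915 = 133.36

133.36 dB


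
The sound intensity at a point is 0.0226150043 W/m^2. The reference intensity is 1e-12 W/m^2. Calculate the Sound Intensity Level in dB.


Given values:
  I = 0.0226150043 W/m^2
  I_ref = 1e-12 W/m^2
Formula: SIL = 10 * log10(I / I_ref)
Compute ratio: I / I_ref = 22615004300
Compute log10: log10(22615004300) = 10.354397
Multiply: SIL = 10 * 10.354397 = 103.54

103.54 dB


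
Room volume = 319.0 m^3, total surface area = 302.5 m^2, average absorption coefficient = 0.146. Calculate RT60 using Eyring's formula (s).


Given values:
  V = 319.0 m^3, S = 302.5 m^2, alpha = 0.146
Formula: RT60 = 0.161 * V / (-S * ln(1 - alpha))
Compute ln(1 - 0.146) = ln(0.854) = -0.157824
Denominator: -302.5 * -0.157824 = 47.7418
Numerator: 0.161 * 319.0 = 51.359
RT60 = 51.359 / 47.7418 = 1.076

1.076 s


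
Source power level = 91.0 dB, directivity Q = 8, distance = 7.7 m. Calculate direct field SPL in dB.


Given values:
  Lw = 91.0 dB, Q = 8, r = 7.7 m
Formula: SPL = Lw + 10 * log10(Q / (4 * pi * r^2))
Compute 4 * pi * r^2 = 4 * pi * 7.7^2 = 745.0601
Compute Q / denom = 8 / 745.0601 = 0.01073739
Compute 10 * log10(0.01073739) = -19.691
SPL = 91.0 + (-19.691) = 71.31

71.31 dB


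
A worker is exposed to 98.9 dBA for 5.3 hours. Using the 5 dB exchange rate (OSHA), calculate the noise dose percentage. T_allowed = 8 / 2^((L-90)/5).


Given values:
  L = 98.9 dBA, T = 5.3 hours
Formula: T_allowed = 8 / 2^((L - 90) / 5)
Compute exponent: (98.9 - 90) / 5 = 1.78
Compute 2^(1.78) = 3.434262
T_allowed = 8 / 3.434262 = 2.329467 hours
Dose = (T / T_allowed) * 100
Dose = (5.3 / 2.329467) * 100 = 227.52

227.52 %


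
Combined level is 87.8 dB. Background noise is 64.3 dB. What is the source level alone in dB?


Given values:
  L_total = 87.8 dB, L_bg = 64.3 dB
Formula: L_source = 10 * log10(10^(L_total/10) - 10^(L_bg/10))
Convert to linear:
  10^(87.8/10) = 602559586.0744
  10^(64.3/10) = 2691534.8039
Difference: 602559586.0744 - 2691534.8039 = 599868051.2705
L_source = 10 * log10(599868051.2705) = 87.78

87.78 dB


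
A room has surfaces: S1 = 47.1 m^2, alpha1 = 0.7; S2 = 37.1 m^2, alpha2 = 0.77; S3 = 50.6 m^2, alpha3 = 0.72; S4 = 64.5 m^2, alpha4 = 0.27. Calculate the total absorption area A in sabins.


Given surfaces:
  Surface 1: 47.1 * 0.7 = 32.97
  Surface 2: 37.1 * 0.77 = 28.567
  Surface 3: 50.6 * 0.72 = 36.432
  Surface 4: 64.5 * 0.27 = 17.415
Formula: A = sum(Si * alpha_i)
A = 32.97 + 28.567 + 36.432 + 17.415
A = 115.38

115.38 sabins


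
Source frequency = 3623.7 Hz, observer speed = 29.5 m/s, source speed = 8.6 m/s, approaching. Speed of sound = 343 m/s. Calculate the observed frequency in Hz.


Given values:
  f_s = 3623.7 Hz, v_o = 29.5 m/s, v_s = 8.6 m/s
  Direction: approaching
Formula: f_o = f_s * (c + v_o) / (c - v_s)
Numerator: c + v_o = 343 + 29.5 = 372.5
Denominator: c - v_s = 343 - 8.6 = 334.4
f_o = 3623.7 * 372.5 / 334.4 = 4036.57

4036.57 Hz


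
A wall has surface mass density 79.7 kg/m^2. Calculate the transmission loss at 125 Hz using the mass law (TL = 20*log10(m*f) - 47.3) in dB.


Given values:
  m = 79.7 kg/m^2, f = 125 Hz
Formula: TL = 20 * log10(m * f) - 47.3
Compute m * f = 79.7 * 125 = 9962.5
Compute log10(9962.5) = 3.998368
Compute 20 * 3.998368 = 79.9674
TL = 79.9674 - 47.3 = 32.67

32.67 dB


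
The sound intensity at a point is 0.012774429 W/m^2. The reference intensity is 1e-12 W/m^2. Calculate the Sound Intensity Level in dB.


Given values:
  I = 0.012774429 W/m^2
  I_ref = 1e-12 W/m^2
Formula: SIL = 10 * log10(I / I_ref)
Compute ratio: I / I_ref = 12774429000
Compute log10: log10(12774429000) = 10.106341
Multiply: SIL = 10 * 10.106341 = 101.06

101.06 dB


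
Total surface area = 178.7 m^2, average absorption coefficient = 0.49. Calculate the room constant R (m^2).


Given values:
  S = 178.7 m^2, alpha = 0.49
Formula: R = S * alpha / (1 - alpha)
Numerator: 178.7 * 0.49 = 87.563
Denominator: 1 - 0.49 = 0.51
R = 87.563 / 0.51 = 171.69

171.69 m^2


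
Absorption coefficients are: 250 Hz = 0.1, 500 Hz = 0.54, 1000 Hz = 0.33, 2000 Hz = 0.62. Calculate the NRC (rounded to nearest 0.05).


Given values:
  a_250 = 0.1, a_500 = 0.54
  a_1000 = 0.33, a_2000 = 0.62
Formula: NRC = (a250 + a500 + a1000 + a2000) / 4
Sum = 0.1 + 0.54 + 0.33 + 0.62 = 1.59
NRC = 1.59 / 4 = 0.3975
Rounded to nearest 0.05: 0.4

0.4


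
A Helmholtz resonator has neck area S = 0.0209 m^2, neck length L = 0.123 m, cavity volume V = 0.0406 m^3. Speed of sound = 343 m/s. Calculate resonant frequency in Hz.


Given values:
  S = 0.0209 m^2, L = 0.123 m, V = 0.0406 m^3, c = 343 m/s
Formula: f = (c / (2*pi)) * sqrt(S / (V * L))
Compute V * L = 0.0406 * 0.123 = 0.0049938
Compute S / (V * L) = 0.0209 / 0.0049938 = 4.1852
Compute sqrt(4.1852) = 2.045776
Compute c / (2*pi) = 343 / 6.283185 = 54.590148
f = 54.590148 * 2.045776 = 111.68

111.68 Hz


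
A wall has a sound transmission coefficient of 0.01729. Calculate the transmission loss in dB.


Given values:
  tau = 0.01729
Formula: TL = 10 * log10(1 / tau)
Compute 1 / tau = 1 / 0.01729 = 57.8369
Compute log10(57.8369) = 1.762205
TL = 10 * 1.762205 = 17.62

17.62 dB


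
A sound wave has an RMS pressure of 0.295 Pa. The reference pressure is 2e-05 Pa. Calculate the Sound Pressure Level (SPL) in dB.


Given values:
  p = 0.295 Pa
  p_ref = 2e-05 Pa
Formula: SPL = 20 * log10(p / p_ref)
Compute ratio: p / p_ref = 0.295 / 2e-05 = 14750
Compute log10: log10(14750) = 4.168792
Multiply: SPL = 20 * 4.168792 = 83.38

83.38 dB


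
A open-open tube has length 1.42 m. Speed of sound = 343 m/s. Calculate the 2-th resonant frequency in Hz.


Given values:
  Tube type: open-open, L = 1.42 m, c = 343 m/s, n = 2
Formula: f_n = n * c / (2 * L)
Compute 2 * L = 2 * 1.42 = 2.84
f = 2 * 343 / 2.84
f = 241.55

241.55 Hz


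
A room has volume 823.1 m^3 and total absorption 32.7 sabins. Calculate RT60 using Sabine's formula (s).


Given values:
  V = 823.1 m^3
  A = 32.7 sabins
Formula: RT60 = 0.161 * V / A
Numerator: 0.161 * 823.1 = 132.5191
RT60 = 132.5191 / 32.7 = 4.053

4.053 s


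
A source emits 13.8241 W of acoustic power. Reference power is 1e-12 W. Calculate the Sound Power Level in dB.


Given values:
  W = 13.8241 W
  W_ref = 1e-12 W
Formula: SWL = 10 * log10(W / W_ref)
Compute ratio: W / W_ref = 13824100000000
Compute log10: log10(13824100000000) = 13.140637
Multiply: SWL = 10 * 13.140637 = 131.41

131.41 dB


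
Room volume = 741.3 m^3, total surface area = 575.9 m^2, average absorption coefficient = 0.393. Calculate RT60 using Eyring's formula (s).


Given values:
  V = 741.3 m^3, S = 575.9 m^2, alpha = 0.393
Formula: RT60 = 0.161 * V / (-S * ln(1 - alpha))
Compute ln(1 - 0.393) = ln(0.607) = -0.499226
Denominator: -575.9 * -0.499226 = 287.5043
Numerator: 0.161 * 741.3 = 119.3493
RT60 = 119.3493 / 287.5043 = 0.415

0.415 s


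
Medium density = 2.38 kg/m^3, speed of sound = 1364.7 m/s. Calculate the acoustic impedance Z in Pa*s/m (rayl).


Given values:
  rho = 2.38 kg/m^3
  c = 1364.7 m/s
Formula: Z = rho * c
Z = 2.38 * 1364.7
Z = 3247.99

3247.99 rayl


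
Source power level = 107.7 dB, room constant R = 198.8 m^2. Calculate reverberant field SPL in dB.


Given values:
  Lw = 107.7 dB, R = 198.8 m^2
Formula: SPL = Lw + 10 * log10(4 / R)
Compute 4 / R = 4 / 198.8 = 0.020121
Compute 10 * log10(0.020121) = -16.9635
SPL = 107.7 + (-16.9635) = 90.74

90.74 dB


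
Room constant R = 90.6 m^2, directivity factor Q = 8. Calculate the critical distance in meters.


Given values:
  R = 90.6 m^2, Q = 8
Formula: d_c = 0.141 * sqrt(Q * R)
Compute Q * R = 8 * 90.6 = 724.8
Compute sqrt(724.8) = 26.9221
d_c = 0.141 * 26.9221 = 3.796

3.796 m


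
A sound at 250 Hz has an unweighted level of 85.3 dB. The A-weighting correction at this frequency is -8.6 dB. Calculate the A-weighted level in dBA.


Given values:
  SPL = 85.3 dB
  A-weighting at 250 Hz = -8.6 dB
Formula: L_A = SPL + A_weight
L_A = 85.3 + (-8.6)
L_A = 76.7

76.7 dBA


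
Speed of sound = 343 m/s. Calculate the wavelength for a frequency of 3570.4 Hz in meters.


Given values:
  c = 343 m/s, f = 3570.4 Hz
Formula: lambda = c / f
lambda = 343 / 3570.4
lambda = 0.0961

0.0961 m


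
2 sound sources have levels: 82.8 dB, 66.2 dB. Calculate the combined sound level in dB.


Formula: L_total = 10 * log10( sum(10^(Li/10)) )
  Source 1: 10^(82.8/10) = 190546071.7963
  Source 2: 10^(66.2/10) = 4168693.8347
Sum of linear values = 194714765.631
L_total = 10 * log10(194714765.631) = 82.89

82.89 dB


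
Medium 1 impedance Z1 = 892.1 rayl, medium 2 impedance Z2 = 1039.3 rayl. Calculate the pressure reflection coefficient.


Given values:
  Z1 = 892.1 rayl, Z2 = 1039.3 rayl
Formula: R = (Z2 - Z1) / (Z2 + Z1)
Numerator: Z2 - Z1 = 1039.3 - 892.1 = 147.2
Denominator: Z2 + Z1 = 1039.3 + 892.1 = 1931.4
R = 147.2 / 1931.4 = 0.0762

0.0762


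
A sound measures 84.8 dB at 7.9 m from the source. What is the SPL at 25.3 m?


Given values:
  SPL1 = 84.8 dB, r1 = 7.9 m, r2 = 25.3 m
Formula: SPL2 = SPL1 - 20 * log10(r2 / r1)
Compute ratio: r2 / r1 = 25.3 / 7.9 = 3.2025
Compute log10: log10(3.2025) = 0.505489
Compute drop: 20 * 0.505489 = 10.1098
SPL2 = 84.8 - 10.1098 = 74.69

74.69 dB


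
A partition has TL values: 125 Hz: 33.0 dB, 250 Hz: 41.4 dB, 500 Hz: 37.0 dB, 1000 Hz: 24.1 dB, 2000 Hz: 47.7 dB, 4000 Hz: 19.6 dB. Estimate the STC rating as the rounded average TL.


Given TL values at each frequency:
  125 Hz: 33.0 dB
  250 Hz: 41.4 dB
  500 Hz: 37.0 dB
  1000 Hz: 24.1 dB
  2000 Hz: 47.7 dB
  4000 Hz: 19.6 dB
Formula: STC ~ round(average of TL values)
Sum = 33.0 + 41.4 + 37.0 + 24.1 + 47.7 + 19.6 = 202.8
Average = 202.8 / 6 = 33.8
Rounded: 34

34


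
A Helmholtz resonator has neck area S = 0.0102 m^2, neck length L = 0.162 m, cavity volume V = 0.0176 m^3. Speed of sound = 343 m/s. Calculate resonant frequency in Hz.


Given values:
  S = 0.0102 m^2, L = 0.162 m, V = 0.0176 m^3, c = 343 m/s
Formula: f = (c / (2*pi)) * sqrt(S / (V * L))
Compute V * L = 0.0176 * 0.162 = 0.0028512
Compute S / (V * L) = 0.0102 / 0.0028512 = 3.5774
Compute sqrt(3.5774) = 1.891402
Compute c / (2*pi) = 343 / 6.283185 = 54.590148
f = 54.590148 * 1.891402 = 103.25

103.25 Hz


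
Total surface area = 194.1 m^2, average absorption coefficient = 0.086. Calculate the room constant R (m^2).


Given values:
  S = 194.1 m^2, alpha = 0.086
Formula: R = S * alpha / (1 - alpha)
Numerator: 194.1 * 0.086 = 16.6926
Denominator: 1 - 0.086 = 0.914
R = 16.6926 / 0.914 = 18.26

18.26 m^2


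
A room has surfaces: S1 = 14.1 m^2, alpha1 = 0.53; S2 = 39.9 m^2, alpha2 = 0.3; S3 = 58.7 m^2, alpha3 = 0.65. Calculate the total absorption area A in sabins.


Given surfaces:
  Surface 1: 14.1 * 0.53 = 7.473
  Surface 2: 39.9 * 0.3 = 11.97
  Surface 3: 58.7 * 0.65 = 38.155
Formula: A = sum(Si * alpha_i)
A = 7.473 + 11.97 + 38.155
A = 57.6

57.6 sabins


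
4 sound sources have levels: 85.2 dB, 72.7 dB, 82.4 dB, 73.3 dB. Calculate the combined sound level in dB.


Formula: L_total = 10 * log10( sum(10^(Li/10)) )
  Source 1: 10^(85.2/10) = 331131121.4826
  Source 2: 10^(72.7/10) = 18620871.3666
  Source 3: 10^(82.4/10) = 173780082.8749
  Source 4: 10^(73.3/10) = 21379620.895
Sum of linear values = 544911696.6191
L_total = 10 * log10(544911696.6191) = 87.36

87.36 dB


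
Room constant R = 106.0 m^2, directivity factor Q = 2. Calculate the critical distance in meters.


Given values:
  R = 106.0 m^2, Q = 2
Formula: d_c = 0.141 * sqrt(Q * R)
Compute Q * R = 2 * 106.0 = 212.0
Compute sqrt(212.0) = 14.5602
d_c = 0.141 * 14.5602 = 2.053

2.053 m


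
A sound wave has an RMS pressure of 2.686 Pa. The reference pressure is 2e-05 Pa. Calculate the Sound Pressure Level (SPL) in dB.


Given values:
  p = 2.686 Pa
  p_ref = 2e-05 Pa
Formula: SPL = 20 * log10(p / p_ref)
Compute ratio: p / p_ref = 2.686 / 2e-05 = 134300
Compute log10: log10(134300) = 5.128076
Multiply: SPL = 20 * 5.128076 = 102.56

102.56 dB


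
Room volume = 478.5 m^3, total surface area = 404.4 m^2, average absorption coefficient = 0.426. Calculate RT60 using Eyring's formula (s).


Given values:
  V = 478.5 m^3, S = 404.4 m^2, alpha = 0.426
Formula: RT60 = 0.161 * V / (-S * ln(1 - alpha))
Compute ln(1 - 0.426) = ln(0.574) = -0.555126
Denominator: -404.4 * -0.555126 = 224.493
Numerator: 0.161 * 478.5 = 77.0385
RT60 = 77.0385 / 224.493 = 0.343

0.343 s


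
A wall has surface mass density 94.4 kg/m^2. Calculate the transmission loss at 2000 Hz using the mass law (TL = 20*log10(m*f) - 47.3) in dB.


Given values:
  m = 94.4 kg/m^2, f = 2000 Hz
Formula: TL = 20 * log10(m * f) - 47.3
Compute m * f = 94.4 * 2000 = 188800.0
Compute log10(188800.0) = 5.276002
Compute 20 * 5.276002 = 105.52
TL = 105.52 - 47.3 = 58.22

58.22 dB


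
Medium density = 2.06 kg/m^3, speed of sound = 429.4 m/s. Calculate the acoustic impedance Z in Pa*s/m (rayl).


Given values:
  rho = 2.06 kg/m^3
  c = 429.4 m/s
Formula: Z = rho * c
Z = 2.06 * 429.4
Z = 884.56

884.56 rayl


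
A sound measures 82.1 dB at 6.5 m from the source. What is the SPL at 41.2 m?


Given values:
  SPL1 = 82.1 dB, r1 = 6.5 m, r2 = 41.2 m
Formula: SPL2 = SPL1 - 20 * log10(r2 / r1)
Compute ratio: r2 / r1 = 41.2 / 6.5 = 6.3385
Compute log10: log10(6.3385) = 0.801986
Compute drop: 20 * 0.801986 = 16.0397
SPL2 = 82.1 - 16.0397 = 66.06

66.06 dB


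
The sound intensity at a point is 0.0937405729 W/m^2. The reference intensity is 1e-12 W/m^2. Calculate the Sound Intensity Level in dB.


Given values:
  I = 0.0937405729 W/m^2
  I_ref = 1e-12 W/m^2
Formula: SIL = 10 * log10(I / I_ref)
Compute ratio: I / I_ref = 93740572900
Compute log10: log10(93740572900) = 10.971928
Multiply: SIL = 10 * 10.971928 = 109.72

109.72 dB


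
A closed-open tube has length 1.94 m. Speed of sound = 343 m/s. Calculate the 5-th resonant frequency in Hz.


Given values:
  Tube type: closed-open, L = 1.94 m, c = 343 m/s, n = 5
Formula: f_n = (2n - 1) * c / (4 * L)
Compute 2n - 1 = 2*5 - 1 = 9
Compute 4 * L = 4 * 1.94 = 7.76
f = 9 * 343 / 7.76
f = 397.81

397.81 Hz


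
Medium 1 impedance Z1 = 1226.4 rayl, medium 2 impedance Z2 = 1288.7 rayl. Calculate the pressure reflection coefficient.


Given values:
  Z1 = 1226.4 rayl, Z2 = 1288.7 rayl
Formula: R = (Z2 - Z1) / (Z2 + Z1)
Numerator: Z2 - Z1 = 1288.7 - 1226.4 = 62.3
Denominator: Z2 + Z1 = 1288.7 + 1226.4 = 2515.1
R = 62.3 / 2515.1 = 0.0248

0.0248


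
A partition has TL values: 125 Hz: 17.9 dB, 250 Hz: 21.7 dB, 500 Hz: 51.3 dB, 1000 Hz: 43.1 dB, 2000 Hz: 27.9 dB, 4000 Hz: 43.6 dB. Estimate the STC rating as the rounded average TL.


Given TL values at each frequency:
  125 Hz: 17.9 dB
  250 Hz: 21.7 dB
  500 Hz: 51.3 dB
  1000 Hz: 43.1 dB
  2000 Hz: 27.9 dB
  4000 Hz: 43.6 dB
Formula: STC ~ round(average of TL values)
Sum = 17.9 + 21.7 + 51.3 + 43.1 + 27.9 + 43.6 = 205.5
Average = 205.5 / 6 = 34.25
Rounded: 34

34


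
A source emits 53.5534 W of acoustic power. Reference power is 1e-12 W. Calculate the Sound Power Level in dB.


Given values:
  W = 53.5534 W
  W_ref = 1e-12 W
Formula: SWL = 10 * log10(W / W_ref)
Compute ratio: W / W_ref = 53553400000000
Compute log10: log10(53553400000000) = 13.728787
Multiply: SWL = 10 * 13.728787 = 137.29

137.29 dB


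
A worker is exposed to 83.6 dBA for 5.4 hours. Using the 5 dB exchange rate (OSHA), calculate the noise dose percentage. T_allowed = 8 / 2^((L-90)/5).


Given values:
  L = 83.6 dBA, T = 5.4 hours
Formula: T_allowed = 8 / 2^((L - 90) / 5)
Compute exponent: (83.6 - 90) / 5 = -1.28
Compute 2^(-1.28) = 0.411796
T_allowed = 8 / 0.411796 = 19.427095 hours
Dose = (T / T_allowed) * 100
Dose = (5.4 / 19.427095) * 100 = 27.8

27.8 %


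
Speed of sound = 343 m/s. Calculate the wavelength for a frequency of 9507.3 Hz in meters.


Given values:
  c = 343 m/s, f = 9507.3 Hz
Formula: lambda = c / f
lambda = 343 / 9507.3
lambda = 0.0361

0.0361 m


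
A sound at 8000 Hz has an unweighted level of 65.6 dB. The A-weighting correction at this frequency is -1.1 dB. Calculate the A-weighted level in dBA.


Given values:
  SPL = 65.6 dB
  A-weighting at 8000 Hz = -1.1 dB
Formula: L_A = SPL + A_weight
L_A = 65.6 + (-1.1)
L_A = 64.5

64.5 dBA


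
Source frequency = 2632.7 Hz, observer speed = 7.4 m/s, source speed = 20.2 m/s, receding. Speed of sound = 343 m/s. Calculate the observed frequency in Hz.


Given values:
  f_s = 2632.7 Hz, v_o = 7.4 m/s, v_s = 20.2 m/s
  Direction: receding
Formula: f_o = f_s * (c - v_o) / (c + v_s)
Numerator: c - v_o = 343 - 7.4 = 335.6
Denominator: c + v_s = 343 + 20.2 = 363.2
f_o = 2632.7 * 335.6 / 363.2 = 2432.64

2432.64 Hz


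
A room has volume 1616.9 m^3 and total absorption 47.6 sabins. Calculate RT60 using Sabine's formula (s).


Given values:
  V = 1616.9 m^3
  A = 47.6 sabins
Formula: RT60 = 0.161 * V / A
Numerator: 0.161 * 1616.9 = 260.3209
RT60 = 260.3209 / 47.6 = 5.469

5.469 s


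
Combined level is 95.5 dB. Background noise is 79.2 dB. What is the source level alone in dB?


Given values:
  L_total = 95.5 dB, L_bg = 79.2 dB
Formula: L_source = 10 * log10(10^(L_total/10) - 10^(L_bg/10))
Convert to linear:
  10^(95.5/10) = 3548133892.3358
  10^(79.2/10) = 83176377.1103
Difference: 3548133892.3358 - 83176377.1103 = 3464957515.2255
L_source = 10 * log10(3464957515.2255) = 95.4

95.4 dB


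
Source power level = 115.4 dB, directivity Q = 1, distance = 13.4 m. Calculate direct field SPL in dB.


Given values:
  Lw = 115.4 dB, Q = 1, r = 13.4 m
Formula: SPL = Lw + 10 * log10(Q / (4 * pi * r^2))
Compute 4 * pi * r^2 = 4 * pi * 13.4^2 = 2256.4175
Compute Q / denom = 1 / 2256.4175 = 0.00044318
Compute 10 * log10(0.00044318) = -33.5342
SPL = 115.4 + (-33.5342) = 81.87

81.87 dB


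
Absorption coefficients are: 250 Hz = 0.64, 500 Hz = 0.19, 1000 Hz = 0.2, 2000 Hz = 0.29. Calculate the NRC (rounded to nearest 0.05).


Given values:
  a_250 = 0.64, a_500 = 0.19
  a_1000 = 0.2, a_2000 = 0.29
Formula: NRC = (a250 + a500 + a1000 + a2000) / 4
Sum = 0.64 + 0.19 + 0.2 + 0.29 = 1.32
NRC = 1.32 / 4 = 0.33
Rounded to nearest 0.05: 0.35

0.35


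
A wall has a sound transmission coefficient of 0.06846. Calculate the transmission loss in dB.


Given values:
  tau = 0.06846
Formula: TL = 10 * log10(1 / tau)
Compute 1 / tau = 1 / 0.06846 = 14.6071
Compute log10(14.6071) = 1.164564
TL = 10 * 1.164564 = 11.65

11.65 dB


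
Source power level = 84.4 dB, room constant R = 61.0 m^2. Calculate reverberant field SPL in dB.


Given values:
  Lw = 84.4 dB, R = 61.0 m^2
Formula: SPL = Lw + 10 * log10(4 / R)
Compute 4 / R = 4 / 61.0 = 0.065574
Compute 10 * log10(0.065574) = -11.8327
SPL = 84.4 + (-11.8327) = 72.57

72.57 dB


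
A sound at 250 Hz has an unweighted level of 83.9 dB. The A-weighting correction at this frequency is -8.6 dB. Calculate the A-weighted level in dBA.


Given values:
  SPL = 83.9 dB
  A-weighting at 250 Hz = -8.6 dB
Formula: L_A = SPL + A_weight
L_A = 83.9 + (-8.6)
L_A = 75.3

75.3 dBA


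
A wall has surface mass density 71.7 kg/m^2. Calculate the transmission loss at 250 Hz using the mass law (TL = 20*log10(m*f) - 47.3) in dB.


Given values:
  m = 71.7 kg/m^2, f = 250 Hz
Formula: TL = 20 * log10(m * f) - 47.3
Compute m * f = 71.7 * 250 = 17925.0
Compute log10(17925.0) = 4.253459
Compute 20 * 4.253459 = 85.0692
TL = 85.0692 - 47.3 = 37.77

37.77 dB


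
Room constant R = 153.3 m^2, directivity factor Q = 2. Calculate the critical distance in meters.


Given values:
  R = 153.3 m^2, Q = 2
Formula: d_c = 0.141 * sqrt(Q * R)
Compute Q * R = 2 * 153.3 = 306.6
Compute sqrt(306.6) = 17.51
d_c = 0.141 * 17.51 = 2.469

2.469 m


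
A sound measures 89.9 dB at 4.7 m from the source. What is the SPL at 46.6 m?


Given values:
  SPL1 = 89.9 dB, r1 = 4.7 m, r2 = 46.6 m
Formula: SPL2 = SPL1 - 20 * log10(r2 / r1)
Compute ratio: r2 / r1 = 46.6 / 4.7 = 9.9149
Compute log10: log10(9.9149) = 0.996288
Compute drop: 20 * 0.996288 = 19.9258
SPL2 = 89.9 - 19.9258 = 69.97

69.97 dB


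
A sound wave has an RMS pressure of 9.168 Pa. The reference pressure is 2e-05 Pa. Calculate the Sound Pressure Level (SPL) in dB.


Given values:
  p = 9.168 Pa
  p_ref = 2e-05 Pa
Formula: SPL = 20 * log10(p / p_ref)
Compute ratio: p / p_ref = 9.168 / 2e-05 = 458400
Compute log10: log10(458400) = 5.661245
Multiply: SPL = 20 * 5.661245 = 113.22

113.22 dB


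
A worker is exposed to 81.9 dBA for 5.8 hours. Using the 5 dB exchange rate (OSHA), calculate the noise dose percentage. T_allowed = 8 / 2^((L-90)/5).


Given values:
  L = 81.9 dBA, T = 5.8 hours
Formula: T_allowed = 8 / 2^((L - 90) / 5)
Compute exponent: (81.9 - 90) / 5 = -1.62
Compute 2^(-1.62) = 0.325335
T_allowed = 8 / 0.325335 = 24.590038 hours
Dose = (T / T_allowed) * 100
Dose = (5.8 / 24.590038) * 100 = 23.59

23.59 %


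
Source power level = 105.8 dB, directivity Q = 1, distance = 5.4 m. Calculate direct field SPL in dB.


Given values:
  Lw = 105.8 dB, Q = 1, r = 5.4 m
Formula: SPL = Lw + 10 * log10(Q / (4 * pi * r^2))
Compute 4 * pi * r^2 = 4 * pi * 5.4^2 = 366.4354
Compute Q / denom = 1 / 366.4354 = 0.00272899
Compute 10 * log10(0.00272899) = -25.64
SPL = 105.8 + (-25.64) = 80.16

80.16 dB


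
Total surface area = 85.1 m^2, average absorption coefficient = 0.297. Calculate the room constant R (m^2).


Given values:
  S = 85.1 m^2, alpha = 0.297
Formula: R = S * alpha / (1 - alpha)
Numerator: 85.1 * 0.297 = 25.2747
Denominator: 1 - 0.297 = 0.703
R = 25.2747 / 0.703 = 35.95

35.95 m^2


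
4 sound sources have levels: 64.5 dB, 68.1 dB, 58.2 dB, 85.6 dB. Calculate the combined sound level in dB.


Formula: L_total = 10 * log10( sum(10^(Li/10)) )
  Source 1: 10^(64.5/10) = 2818382.9313
  Source 2: 10^(68.1/10) = 6456542.2903
  Source 3: 10^(58.2/10) = 660693.448
  Source 4: 10^(85.6/10) = 363078054.7701
Sum of linear values = 373013673.4397
L_total = 10 * log10(373013673.4397) = 85.72

85.72 dB


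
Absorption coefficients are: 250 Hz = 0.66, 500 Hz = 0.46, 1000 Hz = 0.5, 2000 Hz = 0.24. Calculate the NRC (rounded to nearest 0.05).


Given values:
  a_250 = 0.66, a_500 = 0.46
  a_1000 = 0.5, a_2000 = 0.24
Formula: NRC = (a250 + a500 + a1000 + a2000) / 4
Sum = 0.66 + 0.46 + 0.5 + 0.24 = 1.86
NRC = 1.86 / 4 = 0.465
Rounded to nearest 0.05: 0.45

0.45


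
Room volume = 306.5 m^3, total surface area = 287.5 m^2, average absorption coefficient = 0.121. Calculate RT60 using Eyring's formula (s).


Given values:
  V = 306.5 m^3, S = 287.5 m^2, alpha = 0.121
Formula: RT60 = 0.161 * V / (-S * ln(1 - alpha))
Compute ln(1 - 0.121) = ln(0.879) = -0.12897
Denominator: -287.5 * -0.12897 = 37.0789
Numerator: 0.161 * 306.5 = 49.3465
RT60 = 49.3465 / 37.0789 = 1.331

1.331 s


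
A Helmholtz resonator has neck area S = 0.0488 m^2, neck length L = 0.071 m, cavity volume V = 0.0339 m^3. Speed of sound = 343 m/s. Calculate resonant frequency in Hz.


Given values:
  S = 0.0488 m^2, L = 0.071 m, V = 0.0339 m^3, c = 343 m/s
Formula: f = (c / (2*pi)) * sqrt(S / (V * L))
Compute V * L = 0.0339 * 0.071 = 0.0024069
Compute S / (V * L) = 0.0488 / 0.0024069 = 20.275
Compute sqrt(20.275) = 4.502777
Compute c / (2*pi) = 343 / 6.283185 = 54.590148
f = 54.590148 * 4.502777 = 245.81

245.81 Hz
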